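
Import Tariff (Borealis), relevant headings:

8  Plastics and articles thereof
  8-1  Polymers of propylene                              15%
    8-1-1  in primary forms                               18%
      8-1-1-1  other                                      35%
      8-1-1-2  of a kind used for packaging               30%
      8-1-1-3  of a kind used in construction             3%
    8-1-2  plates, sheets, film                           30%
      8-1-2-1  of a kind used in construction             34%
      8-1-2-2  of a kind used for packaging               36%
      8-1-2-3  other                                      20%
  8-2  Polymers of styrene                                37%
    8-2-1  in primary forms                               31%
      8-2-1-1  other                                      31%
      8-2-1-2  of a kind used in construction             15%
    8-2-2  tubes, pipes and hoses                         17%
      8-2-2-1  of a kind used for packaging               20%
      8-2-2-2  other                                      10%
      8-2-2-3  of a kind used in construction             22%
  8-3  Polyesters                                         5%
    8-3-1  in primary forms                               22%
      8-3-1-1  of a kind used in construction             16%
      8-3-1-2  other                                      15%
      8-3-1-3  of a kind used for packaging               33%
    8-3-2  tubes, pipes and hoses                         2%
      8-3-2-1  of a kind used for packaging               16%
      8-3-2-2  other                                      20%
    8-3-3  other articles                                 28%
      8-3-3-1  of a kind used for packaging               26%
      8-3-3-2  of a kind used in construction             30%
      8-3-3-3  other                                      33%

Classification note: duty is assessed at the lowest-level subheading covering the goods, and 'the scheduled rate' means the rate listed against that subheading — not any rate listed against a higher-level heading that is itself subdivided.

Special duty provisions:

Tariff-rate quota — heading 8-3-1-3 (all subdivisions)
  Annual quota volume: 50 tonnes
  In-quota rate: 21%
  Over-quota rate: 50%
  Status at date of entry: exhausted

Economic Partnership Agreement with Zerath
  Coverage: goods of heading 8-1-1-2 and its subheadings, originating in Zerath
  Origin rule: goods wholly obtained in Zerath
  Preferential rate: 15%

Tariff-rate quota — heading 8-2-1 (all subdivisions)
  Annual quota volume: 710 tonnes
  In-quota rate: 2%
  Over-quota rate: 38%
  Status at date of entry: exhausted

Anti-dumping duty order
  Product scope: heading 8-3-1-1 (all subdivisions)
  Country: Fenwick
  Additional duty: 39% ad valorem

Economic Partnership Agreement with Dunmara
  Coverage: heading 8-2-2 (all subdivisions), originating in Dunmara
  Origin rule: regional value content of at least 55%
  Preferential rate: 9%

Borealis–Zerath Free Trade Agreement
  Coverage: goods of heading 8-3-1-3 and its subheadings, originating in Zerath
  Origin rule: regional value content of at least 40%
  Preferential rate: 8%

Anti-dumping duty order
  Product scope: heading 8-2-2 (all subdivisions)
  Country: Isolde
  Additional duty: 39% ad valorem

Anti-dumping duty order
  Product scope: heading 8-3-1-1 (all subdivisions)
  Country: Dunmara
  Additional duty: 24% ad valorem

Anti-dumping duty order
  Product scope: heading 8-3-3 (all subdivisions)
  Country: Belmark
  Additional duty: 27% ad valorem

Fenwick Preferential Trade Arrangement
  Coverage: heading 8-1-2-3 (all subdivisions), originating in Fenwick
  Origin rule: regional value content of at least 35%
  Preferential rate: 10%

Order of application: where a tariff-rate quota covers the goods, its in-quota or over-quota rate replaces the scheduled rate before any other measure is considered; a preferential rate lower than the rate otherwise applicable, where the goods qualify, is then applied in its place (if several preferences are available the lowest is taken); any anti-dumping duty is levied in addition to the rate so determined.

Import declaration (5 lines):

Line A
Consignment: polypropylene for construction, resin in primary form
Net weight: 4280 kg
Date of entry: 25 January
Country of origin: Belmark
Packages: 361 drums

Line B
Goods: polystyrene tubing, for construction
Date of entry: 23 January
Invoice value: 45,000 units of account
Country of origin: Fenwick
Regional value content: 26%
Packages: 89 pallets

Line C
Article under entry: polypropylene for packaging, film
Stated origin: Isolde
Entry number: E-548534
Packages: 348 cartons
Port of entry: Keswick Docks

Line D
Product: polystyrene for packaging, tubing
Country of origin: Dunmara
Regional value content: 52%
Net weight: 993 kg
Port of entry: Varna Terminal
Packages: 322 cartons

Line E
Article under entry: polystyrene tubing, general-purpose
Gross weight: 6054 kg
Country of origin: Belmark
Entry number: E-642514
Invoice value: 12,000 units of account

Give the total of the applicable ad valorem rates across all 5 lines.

Line A: polypropylene → 8-1; resin in primary form → 8-1-1; for construction → 8-1-1-3. Scheduled 3%. No special measure applies. → 3%.
Line B: polystyrene → 8-2; tubing → 8-2-2; for construction → 8-2-2-3. Scheduled 22%. Fenwick agreement on 8-1-2-3: 8-2-2-3 not covered. → 22%.
Line C: polypropylene → 8-1; film → 8-1-2; for packaging → 8-1-2-2. Scheduled 36%. No special measure applies. → 36%.
Line D: polystyrene → 8-2; tubing → 8-2-2; for packaging → 8-2-2-1. Scheduled 20%. Dunmara agreement on 8-2-2: RVC < 55%. → 20%.
Line E: polystyrene → 8-2; tubing → 8-2-2; general-purpose → 8-2-2-2. Scheduled 10%. No special measure applies. → 10%.
Sum: 3% + 22% + 36% + 20% + 10% = 91%.

91%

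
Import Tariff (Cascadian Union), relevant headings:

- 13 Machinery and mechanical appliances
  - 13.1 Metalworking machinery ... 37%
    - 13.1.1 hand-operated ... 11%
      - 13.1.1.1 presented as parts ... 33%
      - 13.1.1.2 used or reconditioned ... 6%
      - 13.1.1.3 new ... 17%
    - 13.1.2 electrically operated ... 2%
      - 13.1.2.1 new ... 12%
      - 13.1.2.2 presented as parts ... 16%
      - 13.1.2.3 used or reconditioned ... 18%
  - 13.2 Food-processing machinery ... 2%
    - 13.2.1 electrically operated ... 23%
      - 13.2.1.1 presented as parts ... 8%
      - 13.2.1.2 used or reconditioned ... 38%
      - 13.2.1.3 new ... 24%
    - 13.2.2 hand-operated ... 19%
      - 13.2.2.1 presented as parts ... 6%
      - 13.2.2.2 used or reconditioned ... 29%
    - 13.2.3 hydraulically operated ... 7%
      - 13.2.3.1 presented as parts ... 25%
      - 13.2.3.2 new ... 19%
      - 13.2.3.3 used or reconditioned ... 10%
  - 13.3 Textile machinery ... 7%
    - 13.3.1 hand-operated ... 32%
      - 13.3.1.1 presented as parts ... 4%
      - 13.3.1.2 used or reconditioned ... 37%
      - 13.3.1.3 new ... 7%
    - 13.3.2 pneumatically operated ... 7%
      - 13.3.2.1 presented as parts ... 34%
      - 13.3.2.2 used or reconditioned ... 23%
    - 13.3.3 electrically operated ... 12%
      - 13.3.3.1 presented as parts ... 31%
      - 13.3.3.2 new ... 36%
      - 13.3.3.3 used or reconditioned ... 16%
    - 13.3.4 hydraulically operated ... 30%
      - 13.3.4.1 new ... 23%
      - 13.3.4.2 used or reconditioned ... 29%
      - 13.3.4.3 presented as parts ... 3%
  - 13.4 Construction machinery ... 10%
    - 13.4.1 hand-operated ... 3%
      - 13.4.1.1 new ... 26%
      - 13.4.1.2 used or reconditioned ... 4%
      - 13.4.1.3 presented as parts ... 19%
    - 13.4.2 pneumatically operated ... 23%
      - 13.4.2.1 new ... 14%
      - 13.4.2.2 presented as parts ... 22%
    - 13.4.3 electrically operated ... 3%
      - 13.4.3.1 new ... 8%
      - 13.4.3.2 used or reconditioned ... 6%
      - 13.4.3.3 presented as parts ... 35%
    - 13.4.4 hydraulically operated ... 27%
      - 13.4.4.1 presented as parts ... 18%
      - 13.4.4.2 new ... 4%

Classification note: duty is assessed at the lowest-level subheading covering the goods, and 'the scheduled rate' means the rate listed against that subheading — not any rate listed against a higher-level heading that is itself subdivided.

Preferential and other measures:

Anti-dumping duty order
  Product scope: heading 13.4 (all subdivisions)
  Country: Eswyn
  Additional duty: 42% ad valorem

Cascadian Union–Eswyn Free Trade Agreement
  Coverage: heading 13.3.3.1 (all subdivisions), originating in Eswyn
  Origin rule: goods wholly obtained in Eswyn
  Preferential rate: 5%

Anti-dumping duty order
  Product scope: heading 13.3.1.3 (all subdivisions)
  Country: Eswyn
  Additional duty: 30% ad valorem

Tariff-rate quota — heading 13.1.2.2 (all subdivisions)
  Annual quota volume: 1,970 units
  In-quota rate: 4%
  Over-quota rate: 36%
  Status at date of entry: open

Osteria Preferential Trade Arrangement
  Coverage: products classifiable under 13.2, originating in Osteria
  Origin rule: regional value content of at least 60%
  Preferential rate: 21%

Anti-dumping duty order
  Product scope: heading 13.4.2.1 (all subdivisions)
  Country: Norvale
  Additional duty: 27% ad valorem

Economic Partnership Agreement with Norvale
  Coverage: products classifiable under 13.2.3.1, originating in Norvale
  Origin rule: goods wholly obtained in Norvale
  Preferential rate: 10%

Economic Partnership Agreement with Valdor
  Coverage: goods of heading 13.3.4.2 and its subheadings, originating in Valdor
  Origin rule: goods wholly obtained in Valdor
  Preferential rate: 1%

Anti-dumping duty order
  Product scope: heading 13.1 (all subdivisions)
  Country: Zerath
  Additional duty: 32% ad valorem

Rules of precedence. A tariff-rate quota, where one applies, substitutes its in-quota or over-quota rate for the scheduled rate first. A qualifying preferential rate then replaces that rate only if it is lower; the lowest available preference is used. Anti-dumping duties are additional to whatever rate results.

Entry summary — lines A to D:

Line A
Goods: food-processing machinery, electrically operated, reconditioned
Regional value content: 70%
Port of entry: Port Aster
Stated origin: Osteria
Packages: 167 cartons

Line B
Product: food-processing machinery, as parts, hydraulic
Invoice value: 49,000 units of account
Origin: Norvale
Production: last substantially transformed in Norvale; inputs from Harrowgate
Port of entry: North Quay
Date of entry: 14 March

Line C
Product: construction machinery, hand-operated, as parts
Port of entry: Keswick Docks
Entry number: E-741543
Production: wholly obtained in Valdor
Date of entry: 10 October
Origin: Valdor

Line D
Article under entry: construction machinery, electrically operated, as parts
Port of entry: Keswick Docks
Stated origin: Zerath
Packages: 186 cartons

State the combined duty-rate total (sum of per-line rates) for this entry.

Line A: food-processing → 13.2; electrically operated → 13.2.1; reconditioned → 13.2.1.2. Scheduled 38%. Osteria agreement on 13.2: RVC ≥ 60% → 21% available; preferential 21%. → 21%.
Line B: food-processing → 13.2; hydraulic → 13.2.3; as parts → 13.2.3.1. Scheduled 25%. Norvale agreement on 13.2.3.1: not wholly obtained. → 25%.
Line C: construction → 13.4; hand-operated → 13.4.1; as parts → 13.4.1.3. Scheduled 19%. Valdor agreement on 13.3.4.2: 13.4.1.3 not covered. → 19%.
Line D: construction → 13.4; electrically operated → 13.4.3; as parts → 13.4.3.3. Scheduled 35%. No special measure applies. → 35%.
Sum: 21% + 25% + 19% + 35% = 100%.

100%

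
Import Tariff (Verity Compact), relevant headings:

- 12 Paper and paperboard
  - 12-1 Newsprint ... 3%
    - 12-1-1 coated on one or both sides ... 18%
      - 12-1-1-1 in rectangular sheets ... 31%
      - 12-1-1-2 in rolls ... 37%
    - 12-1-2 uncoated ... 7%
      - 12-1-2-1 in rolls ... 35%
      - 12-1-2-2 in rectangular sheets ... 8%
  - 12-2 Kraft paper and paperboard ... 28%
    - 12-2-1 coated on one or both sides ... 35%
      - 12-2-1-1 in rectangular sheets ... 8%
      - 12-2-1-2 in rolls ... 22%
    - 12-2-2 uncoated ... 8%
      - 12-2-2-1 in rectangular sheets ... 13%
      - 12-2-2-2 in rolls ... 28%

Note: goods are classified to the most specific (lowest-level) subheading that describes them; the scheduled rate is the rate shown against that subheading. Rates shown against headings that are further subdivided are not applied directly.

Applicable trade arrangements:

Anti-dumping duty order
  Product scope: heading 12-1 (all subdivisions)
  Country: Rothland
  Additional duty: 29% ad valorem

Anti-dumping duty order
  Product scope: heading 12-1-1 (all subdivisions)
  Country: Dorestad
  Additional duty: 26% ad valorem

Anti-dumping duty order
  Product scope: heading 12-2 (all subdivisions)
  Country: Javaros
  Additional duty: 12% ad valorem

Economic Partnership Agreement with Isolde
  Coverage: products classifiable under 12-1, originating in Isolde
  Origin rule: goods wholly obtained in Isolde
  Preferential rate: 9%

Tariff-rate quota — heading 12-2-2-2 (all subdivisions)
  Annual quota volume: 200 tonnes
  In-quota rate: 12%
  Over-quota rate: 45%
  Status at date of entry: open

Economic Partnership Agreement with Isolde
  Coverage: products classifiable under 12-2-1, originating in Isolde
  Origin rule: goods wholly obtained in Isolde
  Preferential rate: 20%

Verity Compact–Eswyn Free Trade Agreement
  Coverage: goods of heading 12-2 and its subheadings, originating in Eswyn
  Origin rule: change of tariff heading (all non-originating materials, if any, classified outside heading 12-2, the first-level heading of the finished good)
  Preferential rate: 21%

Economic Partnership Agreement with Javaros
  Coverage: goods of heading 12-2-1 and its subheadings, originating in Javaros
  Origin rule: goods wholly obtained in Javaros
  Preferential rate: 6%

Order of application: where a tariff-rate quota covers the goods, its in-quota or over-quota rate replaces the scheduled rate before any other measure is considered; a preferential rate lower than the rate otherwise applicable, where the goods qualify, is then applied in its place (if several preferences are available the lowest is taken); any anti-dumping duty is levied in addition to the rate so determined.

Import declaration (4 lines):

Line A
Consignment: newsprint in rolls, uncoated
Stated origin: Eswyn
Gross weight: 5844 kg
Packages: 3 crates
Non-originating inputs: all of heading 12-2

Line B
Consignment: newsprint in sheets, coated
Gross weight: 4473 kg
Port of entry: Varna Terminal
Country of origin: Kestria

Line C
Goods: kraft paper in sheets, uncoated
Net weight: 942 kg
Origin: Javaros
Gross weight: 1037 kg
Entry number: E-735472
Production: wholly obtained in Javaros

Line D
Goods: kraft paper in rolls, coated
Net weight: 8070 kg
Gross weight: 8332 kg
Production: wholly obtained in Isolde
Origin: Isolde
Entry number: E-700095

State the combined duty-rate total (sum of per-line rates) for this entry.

111%

Line A: newsprint → 12-1; uncoated → 12-1-2; in rolls → 12-1-2-1. Scheduled 35%. Eswyn agreement on 12-2: 12-1-2-1 not covered. → 35%.
Line B: newsprint → 12-1; coated → 12-1-1; in sheets → 12-1-1-1. Scheduled 31%. No special measure applies. → 31%.
Line C: kraft paper → 12-2; uncoated → 12-2-2; in sheets → 12-2-2-1. Scheduled 13%. Javaros agreement on 12-2-1: 12-2-2-1 not covered; anti-dumping (Javaros, 12-2): +12%; total 13% + 12% = 25%. → 25%.
Line D: kraft paper → 12-2; coated → 12-2-1; in rolls → 12-2-1-2. Scheduled 22%. Isolde agreement on 12-1: 12-2-1-2 not covered; Isolde agreement on 12-2-1: wholly obtained → 20% available; preferential 20%. → 20%.
Sum: 35% + 31% + 25% + 20% = 111%.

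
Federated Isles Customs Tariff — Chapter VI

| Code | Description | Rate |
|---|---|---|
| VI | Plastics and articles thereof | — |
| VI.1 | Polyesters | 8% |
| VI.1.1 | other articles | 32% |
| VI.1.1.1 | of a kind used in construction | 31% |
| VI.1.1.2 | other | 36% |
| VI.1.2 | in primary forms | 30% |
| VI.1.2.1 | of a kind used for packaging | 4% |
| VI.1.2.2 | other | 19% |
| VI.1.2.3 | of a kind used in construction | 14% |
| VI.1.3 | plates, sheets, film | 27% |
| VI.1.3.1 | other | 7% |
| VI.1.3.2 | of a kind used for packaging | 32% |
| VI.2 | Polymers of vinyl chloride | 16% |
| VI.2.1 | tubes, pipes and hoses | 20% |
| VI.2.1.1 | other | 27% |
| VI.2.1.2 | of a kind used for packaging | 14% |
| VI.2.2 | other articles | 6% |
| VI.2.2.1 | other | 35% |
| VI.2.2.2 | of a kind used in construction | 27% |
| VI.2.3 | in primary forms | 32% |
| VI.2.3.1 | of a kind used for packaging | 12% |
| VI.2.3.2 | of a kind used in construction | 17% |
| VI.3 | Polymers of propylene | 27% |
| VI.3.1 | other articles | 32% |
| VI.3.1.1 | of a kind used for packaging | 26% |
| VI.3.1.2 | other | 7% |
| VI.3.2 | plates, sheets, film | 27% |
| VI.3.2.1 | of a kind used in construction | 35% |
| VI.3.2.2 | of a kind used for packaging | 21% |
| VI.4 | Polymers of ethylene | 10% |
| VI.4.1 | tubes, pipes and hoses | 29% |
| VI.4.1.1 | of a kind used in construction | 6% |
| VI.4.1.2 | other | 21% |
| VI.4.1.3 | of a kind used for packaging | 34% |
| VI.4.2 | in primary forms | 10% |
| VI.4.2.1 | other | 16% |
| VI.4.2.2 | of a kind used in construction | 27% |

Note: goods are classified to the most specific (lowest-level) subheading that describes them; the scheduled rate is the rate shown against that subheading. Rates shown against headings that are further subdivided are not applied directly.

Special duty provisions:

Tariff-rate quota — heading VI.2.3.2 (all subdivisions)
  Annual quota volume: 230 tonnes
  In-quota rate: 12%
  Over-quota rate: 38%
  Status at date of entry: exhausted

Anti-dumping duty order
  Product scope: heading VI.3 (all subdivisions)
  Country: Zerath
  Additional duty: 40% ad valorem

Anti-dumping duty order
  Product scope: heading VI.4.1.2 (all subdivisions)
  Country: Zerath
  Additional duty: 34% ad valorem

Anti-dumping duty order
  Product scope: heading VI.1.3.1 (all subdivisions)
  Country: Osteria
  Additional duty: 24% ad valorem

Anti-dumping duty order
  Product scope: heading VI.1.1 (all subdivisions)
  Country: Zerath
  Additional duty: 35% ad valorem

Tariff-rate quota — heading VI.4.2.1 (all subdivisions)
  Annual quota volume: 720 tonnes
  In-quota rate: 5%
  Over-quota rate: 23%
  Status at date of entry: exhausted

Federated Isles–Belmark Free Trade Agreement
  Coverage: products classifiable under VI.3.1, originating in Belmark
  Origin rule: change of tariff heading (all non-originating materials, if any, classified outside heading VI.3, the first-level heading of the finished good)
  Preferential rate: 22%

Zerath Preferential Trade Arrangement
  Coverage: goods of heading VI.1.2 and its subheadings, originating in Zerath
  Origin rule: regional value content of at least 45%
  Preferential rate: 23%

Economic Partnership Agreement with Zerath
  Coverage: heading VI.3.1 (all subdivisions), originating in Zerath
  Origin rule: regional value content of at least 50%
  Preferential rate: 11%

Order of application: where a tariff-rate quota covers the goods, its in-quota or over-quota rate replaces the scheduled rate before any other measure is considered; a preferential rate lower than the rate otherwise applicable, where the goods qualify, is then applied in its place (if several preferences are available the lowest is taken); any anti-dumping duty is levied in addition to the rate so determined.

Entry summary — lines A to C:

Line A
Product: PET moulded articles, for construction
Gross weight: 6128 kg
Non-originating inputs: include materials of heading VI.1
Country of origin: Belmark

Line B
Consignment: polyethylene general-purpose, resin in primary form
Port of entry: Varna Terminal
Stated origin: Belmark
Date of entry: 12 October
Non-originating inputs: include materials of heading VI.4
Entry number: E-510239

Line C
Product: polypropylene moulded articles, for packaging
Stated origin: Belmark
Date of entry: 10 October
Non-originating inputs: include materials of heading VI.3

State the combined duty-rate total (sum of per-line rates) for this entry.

Line A: PET → VI.1; moulded articles → VI.1.1; for construction → VI.1.1.1. Scheduled 31%. Belmark agreement on VI.3.1: VI.1.1.1 not covered. → 31%.
Line B: polyethylene → VI.4; resin in primary form → VI.4.2; general-purpose → VI.4.2.1. Scheduled 16%. quota on VI.4.2.1 exhausted → over-quota 23%; Belmark agreement on VI.3.1: VI.4.2.1 not covered. → 23%.
Line C: polypropylene → VI.3; moulded articles → VI.3.1; for packaging → VI.3.1.1. Scheduled 26%. Belmark agreement on VI.3.1: CTH not met. → 26%.
Sum: 31% + 23% + 26% = 80%.

80%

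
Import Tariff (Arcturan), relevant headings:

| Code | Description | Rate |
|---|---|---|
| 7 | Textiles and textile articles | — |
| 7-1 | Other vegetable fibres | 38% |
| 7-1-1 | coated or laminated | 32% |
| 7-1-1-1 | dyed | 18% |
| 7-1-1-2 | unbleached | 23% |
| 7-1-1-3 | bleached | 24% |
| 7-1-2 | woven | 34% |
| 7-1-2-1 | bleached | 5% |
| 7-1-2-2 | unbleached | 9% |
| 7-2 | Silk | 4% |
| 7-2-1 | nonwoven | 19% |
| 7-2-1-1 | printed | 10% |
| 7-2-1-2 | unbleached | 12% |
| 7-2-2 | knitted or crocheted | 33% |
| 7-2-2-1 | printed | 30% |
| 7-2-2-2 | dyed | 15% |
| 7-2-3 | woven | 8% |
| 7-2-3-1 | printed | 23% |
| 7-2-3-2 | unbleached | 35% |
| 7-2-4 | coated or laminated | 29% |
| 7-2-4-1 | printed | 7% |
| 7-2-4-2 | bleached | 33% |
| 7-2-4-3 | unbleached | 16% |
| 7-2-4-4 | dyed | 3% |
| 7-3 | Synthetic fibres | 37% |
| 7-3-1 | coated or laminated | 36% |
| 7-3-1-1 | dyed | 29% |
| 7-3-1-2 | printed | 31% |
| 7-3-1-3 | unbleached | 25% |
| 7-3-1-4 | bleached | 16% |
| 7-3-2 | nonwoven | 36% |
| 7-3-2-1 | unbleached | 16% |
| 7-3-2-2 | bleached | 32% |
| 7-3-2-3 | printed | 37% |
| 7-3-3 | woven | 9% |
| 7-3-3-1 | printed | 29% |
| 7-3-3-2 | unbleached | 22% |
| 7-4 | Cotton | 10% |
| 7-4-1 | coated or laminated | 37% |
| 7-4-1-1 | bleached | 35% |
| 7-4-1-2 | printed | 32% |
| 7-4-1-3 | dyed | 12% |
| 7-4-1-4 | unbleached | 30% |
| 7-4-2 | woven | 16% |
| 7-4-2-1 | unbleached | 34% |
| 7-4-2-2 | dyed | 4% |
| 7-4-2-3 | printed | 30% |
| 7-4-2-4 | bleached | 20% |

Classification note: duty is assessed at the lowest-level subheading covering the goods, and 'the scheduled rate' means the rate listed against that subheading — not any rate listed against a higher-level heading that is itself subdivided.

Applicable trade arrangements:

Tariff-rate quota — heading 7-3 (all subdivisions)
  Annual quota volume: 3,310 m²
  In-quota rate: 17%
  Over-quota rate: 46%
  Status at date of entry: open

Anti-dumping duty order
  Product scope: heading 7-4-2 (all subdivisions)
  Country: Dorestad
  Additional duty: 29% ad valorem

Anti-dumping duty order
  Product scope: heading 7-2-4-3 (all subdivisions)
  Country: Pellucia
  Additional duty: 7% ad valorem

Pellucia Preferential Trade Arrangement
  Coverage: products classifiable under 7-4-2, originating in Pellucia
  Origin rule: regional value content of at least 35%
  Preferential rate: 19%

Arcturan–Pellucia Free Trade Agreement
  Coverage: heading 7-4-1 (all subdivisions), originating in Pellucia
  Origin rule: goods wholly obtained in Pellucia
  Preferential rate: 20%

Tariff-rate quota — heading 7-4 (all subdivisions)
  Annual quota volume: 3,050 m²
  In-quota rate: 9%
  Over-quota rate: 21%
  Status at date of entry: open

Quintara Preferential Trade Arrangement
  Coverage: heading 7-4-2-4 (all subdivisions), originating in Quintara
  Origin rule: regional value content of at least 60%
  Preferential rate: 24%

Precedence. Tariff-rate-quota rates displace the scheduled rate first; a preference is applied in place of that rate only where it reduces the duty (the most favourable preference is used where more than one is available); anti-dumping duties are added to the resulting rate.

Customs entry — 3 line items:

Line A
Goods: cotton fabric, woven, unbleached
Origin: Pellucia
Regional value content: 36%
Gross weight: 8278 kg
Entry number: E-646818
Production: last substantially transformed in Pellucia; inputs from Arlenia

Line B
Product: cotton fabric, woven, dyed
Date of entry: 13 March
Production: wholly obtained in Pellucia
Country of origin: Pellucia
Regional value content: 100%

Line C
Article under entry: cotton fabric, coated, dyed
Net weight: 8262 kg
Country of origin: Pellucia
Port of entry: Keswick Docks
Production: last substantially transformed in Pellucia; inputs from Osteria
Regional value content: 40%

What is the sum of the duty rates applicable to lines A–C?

27%

Line A: cotton → 7-4; woven → 7-4-2; unbleached → 7-4-2-1. Scheduled 34%. quota on 7-4 open → in-quota 9%; Pellucia agreement on 7-4-2: RVC ≥ 35% → 19% available; Pellucia agreement on 7-4-1: 7-4-2-1 not covered; preference 19% not lower than 9% → no reduction. → 9%.
Line B: cotton → 7-4; woven → 7-4-2; dyed → 7-4-2-2. Scheduled 4%. quota on 7-4 open → in-quota 9%; Pellucia agreement on 7-4-2: RVC ≥ 35% → 19% available; Pellucia agreement on 7-4-1: 7-4-2-2 not covered; preference 19% not lower than 9% → no reduction. → 9%.
Line C: cotton → 7-4; coated → 7-4-1; dyed → 7-4-1-3. Scheduled 12%. quota on 7-4 open → in-quota 9%; Pellucia agreement on 7-4-2: 7-4-1-3 not covered; Pellucia agreement on 7-4-1: not wholly obtained. → 9%.
Sum: 9% + 9% + 9% = 27%.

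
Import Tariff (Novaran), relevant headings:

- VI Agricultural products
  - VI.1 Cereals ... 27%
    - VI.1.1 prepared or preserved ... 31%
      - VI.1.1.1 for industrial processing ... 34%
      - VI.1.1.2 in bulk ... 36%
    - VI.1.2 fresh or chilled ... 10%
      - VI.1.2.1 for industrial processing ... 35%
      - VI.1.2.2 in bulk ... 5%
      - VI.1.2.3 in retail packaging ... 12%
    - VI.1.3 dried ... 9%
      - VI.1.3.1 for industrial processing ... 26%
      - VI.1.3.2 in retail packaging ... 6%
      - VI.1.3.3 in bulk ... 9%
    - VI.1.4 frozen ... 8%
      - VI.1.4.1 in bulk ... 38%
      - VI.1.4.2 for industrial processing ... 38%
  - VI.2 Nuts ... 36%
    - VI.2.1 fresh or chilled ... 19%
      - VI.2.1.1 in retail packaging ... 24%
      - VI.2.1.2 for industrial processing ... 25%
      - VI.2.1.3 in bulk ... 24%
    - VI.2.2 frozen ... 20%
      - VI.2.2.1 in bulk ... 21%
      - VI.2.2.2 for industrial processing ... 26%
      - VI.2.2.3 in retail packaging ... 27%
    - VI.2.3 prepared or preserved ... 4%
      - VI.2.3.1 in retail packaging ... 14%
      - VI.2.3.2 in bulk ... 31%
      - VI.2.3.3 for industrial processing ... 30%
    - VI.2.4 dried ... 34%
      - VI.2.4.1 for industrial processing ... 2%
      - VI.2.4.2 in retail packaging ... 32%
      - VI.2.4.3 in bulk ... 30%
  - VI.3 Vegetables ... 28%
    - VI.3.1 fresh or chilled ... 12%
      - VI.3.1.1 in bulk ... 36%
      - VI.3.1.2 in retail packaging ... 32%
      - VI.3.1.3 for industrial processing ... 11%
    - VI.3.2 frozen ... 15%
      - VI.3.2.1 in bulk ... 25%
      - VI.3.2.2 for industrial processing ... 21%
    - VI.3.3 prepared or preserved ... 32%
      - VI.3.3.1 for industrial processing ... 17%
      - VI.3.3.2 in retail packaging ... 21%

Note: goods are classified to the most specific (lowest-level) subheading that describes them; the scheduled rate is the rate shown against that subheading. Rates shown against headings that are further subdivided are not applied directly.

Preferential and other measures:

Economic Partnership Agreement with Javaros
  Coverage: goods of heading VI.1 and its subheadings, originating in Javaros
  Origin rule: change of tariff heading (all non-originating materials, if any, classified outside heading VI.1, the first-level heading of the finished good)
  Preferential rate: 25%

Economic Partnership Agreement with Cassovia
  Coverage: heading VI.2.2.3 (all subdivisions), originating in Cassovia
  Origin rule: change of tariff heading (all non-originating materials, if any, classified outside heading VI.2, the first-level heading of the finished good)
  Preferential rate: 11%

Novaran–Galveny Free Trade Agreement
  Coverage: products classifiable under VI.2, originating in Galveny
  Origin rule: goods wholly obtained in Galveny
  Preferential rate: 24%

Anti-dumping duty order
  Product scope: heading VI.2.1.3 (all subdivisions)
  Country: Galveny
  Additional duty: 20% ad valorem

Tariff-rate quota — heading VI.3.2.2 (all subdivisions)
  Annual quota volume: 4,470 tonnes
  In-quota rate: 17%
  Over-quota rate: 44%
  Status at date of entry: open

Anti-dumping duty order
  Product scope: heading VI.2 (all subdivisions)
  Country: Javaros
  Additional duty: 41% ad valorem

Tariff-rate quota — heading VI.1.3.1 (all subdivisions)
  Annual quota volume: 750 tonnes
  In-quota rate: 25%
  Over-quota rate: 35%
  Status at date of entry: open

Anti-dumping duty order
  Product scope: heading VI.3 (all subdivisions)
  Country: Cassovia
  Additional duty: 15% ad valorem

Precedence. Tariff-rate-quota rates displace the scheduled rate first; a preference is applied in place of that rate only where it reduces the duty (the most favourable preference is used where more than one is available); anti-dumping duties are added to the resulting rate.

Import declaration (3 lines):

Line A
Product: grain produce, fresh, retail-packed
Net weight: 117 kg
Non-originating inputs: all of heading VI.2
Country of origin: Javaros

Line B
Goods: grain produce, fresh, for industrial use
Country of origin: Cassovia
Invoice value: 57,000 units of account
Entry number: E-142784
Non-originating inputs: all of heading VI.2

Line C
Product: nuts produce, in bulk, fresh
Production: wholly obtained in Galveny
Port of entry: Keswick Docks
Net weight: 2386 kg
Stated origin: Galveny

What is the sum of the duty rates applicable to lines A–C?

91%

Line A: grain → VI.1; fresh → VI.1.2; retail-packed → VI.1.2.3. Scheduled 12%. Javaros agreement on VI.1: CTH met → 25% available; preference 25% not lower than 12% → no reduction. → 12%.
Line B: grain → VI.1; fresh → VI.1.2; for industrial use → VI.1.2.1. Scheduled 35%. Cassovia agreement on VI.2.2.3: VI.1.2.1 not covered. → 35%.
Line C: nuts → VI.2; fresh → VI.2.1; in bulk → VI.2.1.3. Scheduled 24%. Galveny agreement on VI.2: wholly obtained → 24% available; preference 24% not lower than 24% → no reduction; anti-dumping (Galveny, VI.2.1.3): +20%; total 24% + 20% = 44%. → 44%.
Sum: 12% + 35% + 44% = 91%.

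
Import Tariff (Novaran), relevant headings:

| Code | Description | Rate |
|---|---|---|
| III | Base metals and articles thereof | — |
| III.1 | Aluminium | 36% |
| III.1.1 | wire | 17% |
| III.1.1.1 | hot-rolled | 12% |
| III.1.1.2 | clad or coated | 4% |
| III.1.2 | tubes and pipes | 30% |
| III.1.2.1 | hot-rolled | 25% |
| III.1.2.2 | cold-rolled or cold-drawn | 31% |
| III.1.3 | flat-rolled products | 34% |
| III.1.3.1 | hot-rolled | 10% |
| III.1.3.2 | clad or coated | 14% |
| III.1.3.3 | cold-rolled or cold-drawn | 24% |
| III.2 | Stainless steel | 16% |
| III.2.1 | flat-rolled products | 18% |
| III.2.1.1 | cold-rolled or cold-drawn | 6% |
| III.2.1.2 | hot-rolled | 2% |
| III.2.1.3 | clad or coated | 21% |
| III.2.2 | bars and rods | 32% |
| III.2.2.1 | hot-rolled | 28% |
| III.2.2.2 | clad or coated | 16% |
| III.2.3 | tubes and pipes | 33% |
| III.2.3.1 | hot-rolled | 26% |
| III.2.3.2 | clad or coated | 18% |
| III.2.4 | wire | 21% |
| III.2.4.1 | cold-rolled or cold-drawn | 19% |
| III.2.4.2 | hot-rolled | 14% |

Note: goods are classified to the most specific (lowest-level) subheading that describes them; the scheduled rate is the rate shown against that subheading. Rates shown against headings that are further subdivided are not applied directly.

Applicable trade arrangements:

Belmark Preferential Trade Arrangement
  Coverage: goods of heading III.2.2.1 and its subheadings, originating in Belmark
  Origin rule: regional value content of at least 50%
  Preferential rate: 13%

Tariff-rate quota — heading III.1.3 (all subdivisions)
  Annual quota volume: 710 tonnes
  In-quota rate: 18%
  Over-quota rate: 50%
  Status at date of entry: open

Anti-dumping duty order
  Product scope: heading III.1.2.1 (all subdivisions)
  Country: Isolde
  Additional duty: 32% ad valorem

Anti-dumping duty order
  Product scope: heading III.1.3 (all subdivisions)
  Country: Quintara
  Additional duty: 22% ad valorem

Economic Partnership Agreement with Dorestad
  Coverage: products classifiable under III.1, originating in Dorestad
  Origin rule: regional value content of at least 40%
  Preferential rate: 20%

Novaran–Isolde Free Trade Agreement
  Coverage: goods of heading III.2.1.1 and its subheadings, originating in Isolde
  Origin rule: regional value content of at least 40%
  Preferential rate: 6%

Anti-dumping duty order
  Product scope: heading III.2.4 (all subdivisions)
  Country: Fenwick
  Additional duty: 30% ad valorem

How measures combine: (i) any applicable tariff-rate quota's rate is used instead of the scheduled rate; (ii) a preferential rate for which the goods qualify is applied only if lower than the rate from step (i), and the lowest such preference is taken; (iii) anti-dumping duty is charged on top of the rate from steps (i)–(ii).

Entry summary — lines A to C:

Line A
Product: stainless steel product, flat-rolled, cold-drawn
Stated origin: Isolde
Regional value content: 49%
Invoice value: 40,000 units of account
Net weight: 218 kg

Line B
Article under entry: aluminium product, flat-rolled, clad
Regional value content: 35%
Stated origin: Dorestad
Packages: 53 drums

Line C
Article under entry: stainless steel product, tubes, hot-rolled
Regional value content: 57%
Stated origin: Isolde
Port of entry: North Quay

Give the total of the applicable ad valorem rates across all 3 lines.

50%

Line A: stainless steel → III.2; flat-rolled → III.2.1; cold-drawn → III.2.1.1. Scheduled 6%. Isolde agreement on III.2.1.1: RVC ≥ 40% → 6% available; preference 6% not lower than 6% → no reduction. → 6%.
Line B: aluminium → III.1; flat-rolled → III.1.3; clad → III.1.3.2. Scheduled 14%. quota on III.1.3 open → in-quota 18%; Dorestad agreement on III.1: RVC < 40%. → 18%.
Line C: stainless steel → III.2; tubes → III.2.3; hot-rolled → III.2.3.1. Scheduled 26%. Isolde agreement on III.2.1.1: III.2.3.1 not covered. → 26%.
Sum: 6% + 18% + 26% = 50%.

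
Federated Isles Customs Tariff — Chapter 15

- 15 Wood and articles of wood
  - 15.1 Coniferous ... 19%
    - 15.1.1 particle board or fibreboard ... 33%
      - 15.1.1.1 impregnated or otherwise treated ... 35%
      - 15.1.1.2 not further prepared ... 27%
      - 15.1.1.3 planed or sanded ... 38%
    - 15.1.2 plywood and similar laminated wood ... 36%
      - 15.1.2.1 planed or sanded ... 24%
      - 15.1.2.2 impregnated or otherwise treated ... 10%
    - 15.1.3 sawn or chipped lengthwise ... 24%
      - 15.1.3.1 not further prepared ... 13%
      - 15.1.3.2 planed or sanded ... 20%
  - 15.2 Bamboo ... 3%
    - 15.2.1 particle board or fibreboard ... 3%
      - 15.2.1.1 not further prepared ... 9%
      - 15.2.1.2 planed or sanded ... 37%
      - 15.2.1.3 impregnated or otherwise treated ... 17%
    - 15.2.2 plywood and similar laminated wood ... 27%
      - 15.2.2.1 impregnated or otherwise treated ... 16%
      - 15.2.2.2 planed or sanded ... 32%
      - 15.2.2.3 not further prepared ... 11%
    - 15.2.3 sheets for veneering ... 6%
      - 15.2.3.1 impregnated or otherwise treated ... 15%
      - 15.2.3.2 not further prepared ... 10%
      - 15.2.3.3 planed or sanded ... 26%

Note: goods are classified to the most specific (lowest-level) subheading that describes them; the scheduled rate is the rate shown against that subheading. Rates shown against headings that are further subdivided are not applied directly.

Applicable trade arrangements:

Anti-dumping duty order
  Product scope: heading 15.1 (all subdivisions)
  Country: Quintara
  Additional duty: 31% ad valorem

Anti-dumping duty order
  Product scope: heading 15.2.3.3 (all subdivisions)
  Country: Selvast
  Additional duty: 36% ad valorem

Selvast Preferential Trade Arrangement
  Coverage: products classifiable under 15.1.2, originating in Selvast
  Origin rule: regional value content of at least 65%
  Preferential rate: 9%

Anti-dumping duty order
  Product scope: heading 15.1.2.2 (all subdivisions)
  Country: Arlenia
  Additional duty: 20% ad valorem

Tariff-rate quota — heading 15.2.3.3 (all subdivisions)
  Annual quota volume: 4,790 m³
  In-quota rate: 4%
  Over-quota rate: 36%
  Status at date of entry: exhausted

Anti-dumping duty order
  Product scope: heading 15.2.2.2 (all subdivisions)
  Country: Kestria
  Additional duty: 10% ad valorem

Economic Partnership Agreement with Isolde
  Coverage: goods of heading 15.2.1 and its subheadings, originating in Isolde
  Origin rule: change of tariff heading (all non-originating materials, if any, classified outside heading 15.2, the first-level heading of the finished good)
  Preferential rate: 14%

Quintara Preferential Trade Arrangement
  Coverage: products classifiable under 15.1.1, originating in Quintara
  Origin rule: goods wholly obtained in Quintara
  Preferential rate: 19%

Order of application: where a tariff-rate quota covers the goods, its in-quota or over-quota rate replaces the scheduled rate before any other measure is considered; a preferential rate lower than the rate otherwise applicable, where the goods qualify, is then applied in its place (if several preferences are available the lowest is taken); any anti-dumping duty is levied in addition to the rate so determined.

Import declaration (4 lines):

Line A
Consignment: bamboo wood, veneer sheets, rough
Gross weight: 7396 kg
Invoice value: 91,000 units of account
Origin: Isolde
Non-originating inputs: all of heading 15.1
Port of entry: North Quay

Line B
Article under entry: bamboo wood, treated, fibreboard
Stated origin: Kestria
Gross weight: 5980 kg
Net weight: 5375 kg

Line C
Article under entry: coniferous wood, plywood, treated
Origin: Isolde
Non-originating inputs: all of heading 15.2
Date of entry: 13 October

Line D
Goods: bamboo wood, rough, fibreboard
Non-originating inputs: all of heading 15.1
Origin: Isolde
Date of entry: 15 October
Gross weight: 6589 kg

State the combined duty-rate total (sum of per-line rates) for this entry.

46%

Line A: bamboo → 15.2; veneer sheets → 15.2.3; rough → 15.2.3.2. Scheduled 10%. Isolde agreement on 15.2.1: 15.2.3.2 not covered. → 10%.
Line B: bamboo → 15.2; fibreboard → 15.2.1; treated → 15.2.1.3. Scheduled 17%. No special measure applies. → 17%.
Line C: coniferous → 15.1; plywood → 15.1.2; treated → 15.1.2.2. Scheduled 10%. Isolde agreement on 15.2.1: 15.1.2.2 not covered. → 10%.
Line D: bamboo → 15.2; fibreboard → 15.2.1; rough → 15.2.1.1. Scheduled 9%. Isolde agreement on 15.2.1: CTH met → 14% available; preference 14% not lower than 9% → no reduction. → 9%.
Sum: 10% + 17% + 10% + 9% = 46%.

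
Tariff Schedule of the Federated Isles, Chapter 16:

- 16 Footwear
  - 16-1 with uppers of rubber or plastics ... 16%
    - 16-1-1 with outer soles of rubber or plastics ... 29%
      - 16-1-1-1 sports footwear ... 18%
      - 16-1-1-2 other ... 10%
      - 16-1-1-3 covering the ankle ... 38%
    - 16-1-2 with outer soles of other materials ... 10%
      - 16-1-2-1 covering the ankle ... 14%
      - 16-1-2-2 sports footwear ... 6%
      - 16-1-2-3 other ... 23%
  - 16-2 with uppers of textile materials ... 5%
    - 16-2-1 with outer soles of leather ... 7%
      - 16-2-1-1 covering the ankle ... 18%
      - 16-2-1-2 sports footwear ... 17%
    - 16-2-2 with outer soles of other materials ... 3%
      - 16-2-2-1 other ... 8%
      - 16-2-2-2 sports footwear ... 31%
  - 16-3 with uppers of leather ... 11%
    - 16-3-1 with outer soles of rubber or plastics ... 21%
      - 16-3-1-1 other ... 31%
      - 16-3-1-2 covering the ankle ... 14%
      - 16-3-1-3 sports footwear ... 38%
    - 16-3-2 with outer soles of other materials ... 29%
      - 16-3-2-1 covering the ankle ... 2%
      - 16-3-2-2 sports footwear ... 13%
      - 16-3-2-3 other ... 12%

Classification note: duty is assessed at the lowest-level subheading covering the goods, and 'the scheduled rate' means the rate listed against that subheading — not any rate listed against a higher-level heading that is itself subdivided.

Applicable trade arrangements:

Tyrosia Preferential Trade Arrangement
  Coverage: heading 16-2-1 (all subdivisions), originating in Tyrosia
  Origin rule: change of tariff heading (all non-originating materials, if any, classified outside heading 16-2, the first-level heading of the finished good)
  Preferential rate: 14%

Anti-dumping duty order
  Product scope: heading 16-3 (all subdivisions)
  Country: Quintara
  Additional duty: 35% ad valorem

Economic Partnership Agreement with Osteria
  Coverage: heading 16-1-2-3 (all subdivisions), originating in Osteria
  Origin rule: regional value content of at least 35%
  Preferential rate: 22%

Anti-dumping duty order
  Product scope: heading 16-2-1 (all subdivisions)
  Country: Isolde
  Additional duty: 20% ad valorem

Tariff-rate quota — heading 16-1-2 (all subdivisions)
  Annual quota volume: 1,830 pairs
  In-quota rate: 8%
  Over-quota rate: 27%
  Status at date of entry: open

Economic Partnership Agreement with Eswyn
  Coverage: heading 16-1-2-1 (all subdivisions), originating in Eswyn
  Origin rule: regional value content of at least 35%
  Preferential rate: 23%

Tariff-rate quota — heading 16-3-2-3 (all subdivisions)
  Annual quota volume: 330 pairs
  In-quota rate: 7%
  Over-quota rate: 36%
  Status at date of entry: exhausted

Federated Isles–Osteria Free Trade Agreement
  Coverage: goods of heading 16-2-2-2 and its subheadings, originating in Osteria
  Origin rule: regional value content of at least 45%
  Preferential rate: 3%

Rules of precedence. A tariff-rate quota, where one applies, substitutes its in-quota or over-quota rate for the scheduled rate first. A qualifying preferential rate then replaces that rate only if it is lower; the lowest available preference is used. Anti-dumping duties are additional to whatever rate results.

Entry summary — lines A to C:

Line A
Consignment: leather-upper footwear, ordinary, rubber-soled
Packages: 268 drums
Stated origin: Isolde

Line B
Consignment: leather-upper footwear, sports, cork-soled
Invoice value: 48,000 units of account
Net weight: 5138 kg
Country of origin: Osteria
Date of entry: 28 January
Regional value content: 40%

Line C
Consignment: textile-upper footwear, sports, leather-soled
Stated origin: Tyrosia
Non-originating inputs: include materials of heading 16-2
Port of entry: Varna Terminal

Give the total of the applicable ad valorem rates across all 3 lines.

61%

Line A: leather-upper → 16-3; rubber-soled → 16-3-1; ordinary → 16-3-1-1. Scheduled 31%. No special measure applies. → 31%.
Line B: leather-upper → 16-3; cork-soled → 16-3-2; sports → 16-3-2-2. Scheduled 13%. Osteria agreement on 16-1-2-3: 16-3-2-2 not covered; Osteria agreement on 16-2-2-2: 16-3-2-2 not covered. → 13%.
Line C: textile-upper → 16-2; leather-soled → 16-2-1; sports → 16-2-1-2. Scheduled 17%. Tyrosia agreement on 16-2-1: CTH not met. → 17%.
Sum: 31% + 13% + 17% = 61%.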